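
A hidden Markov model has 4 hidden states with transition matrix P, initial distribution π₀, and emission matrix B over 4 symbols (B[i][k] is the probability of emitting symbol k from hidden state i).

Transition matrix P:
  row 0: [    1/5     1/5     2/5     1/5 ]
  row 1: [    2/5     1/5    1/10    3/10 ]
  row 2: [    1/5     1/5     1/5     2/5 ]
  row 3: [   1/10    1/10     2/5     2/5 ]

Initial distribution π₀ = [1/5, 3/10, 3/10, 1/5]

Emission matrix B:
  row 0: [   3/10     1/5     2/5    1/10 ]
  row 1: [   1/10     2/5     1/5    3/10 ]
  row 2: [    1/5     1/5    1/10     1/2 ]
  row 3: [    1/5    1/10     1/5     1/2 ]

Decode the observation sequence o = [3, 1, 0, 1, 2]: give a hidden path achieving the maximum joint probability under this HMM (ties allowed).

path = [2, 1, 0, 1, 0]

t=0: δ = [2.000e-02, 9.000e-02, 1.500e-01, 1.000e-01]  (obs o_0=3)
t=1: δ = [7.200e-03, 1.200e-02, 8.000e-03, 6.000e-03]  ψ = [1, 2, 3, 2]  (obs o_1=1)
t=2: δ = [1.440e-03, 2.400e-04, 5.760e-04, 7.200e-04]  ψ = [1, 1, 0, 1]  (obs o_2=0)
t=3: δ = [5.760e-05, 1.152e-04, 1.152e-04, 2.880e-05]  ψ = [0, 0, 0, 0]  (obs o_3=1)
t=4: δ = [1.843e-05, 4.608e-06, 2.304e-06, 9.216e-06]  ψ = [1, 1, 0, 2]  (obs o_4=2)
backtrack: best end state = 0; path = [2, 1, 0, 1, 0]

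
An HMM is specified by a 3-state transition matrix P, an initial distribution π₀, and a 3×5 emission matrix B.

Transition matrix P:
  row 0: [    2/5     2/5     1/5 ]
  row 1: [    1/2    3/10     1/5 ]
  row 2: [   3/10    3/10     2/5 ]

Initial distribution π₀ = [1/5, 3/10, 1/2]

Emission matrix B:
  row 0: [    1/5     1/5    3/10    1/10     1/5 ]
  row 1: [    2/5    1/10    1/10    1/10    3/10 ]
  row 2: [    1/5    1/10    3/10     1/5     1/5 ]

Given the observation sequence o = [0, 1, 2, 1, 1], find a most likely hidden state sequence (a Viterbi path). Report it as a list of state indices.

path = [1, 0, 0, 0, 0]

t=0: δ = [4.000e-02, 1.200e-01, 1.000e-01]  (obs o_0=0)
t=1: δ = [1.200e-02, 3.600e-03, 4.000e-03]  ψ = [1, 1, 2]  (obs o_1=1)
t=2: δ = [1.440e-03, 4.800e-04, 7.200e-04]  ψ = [0, 0, 0]  (obs o_2=2)
t=3: δ = [1.152e-04, 5.760e-05, 2.880e-05]  ψ = [0, 0, 0]  (obs o_3=1)
t=4: δ = [9.216e-06, 4.608e-06, 2.304e-06]  ψ = [0, 0, 0]  (obs o_4=1)
backtrack: best end state = 0; path = [1, 0, 0, 0, 0]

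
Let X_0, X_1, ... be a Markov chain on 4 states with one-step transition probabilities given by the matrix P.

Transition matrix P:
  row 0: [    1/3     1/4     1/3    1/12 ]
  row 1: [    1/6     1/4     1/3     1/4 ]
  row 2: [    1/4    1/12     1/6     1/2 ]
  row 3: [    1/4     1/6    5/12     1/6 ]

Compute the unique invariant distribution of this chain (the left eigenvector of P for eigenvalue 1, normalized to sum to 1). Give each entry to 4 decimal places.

π = [0.2566, 0.1775, 0.3044, 0.2615]

Balance equations π_j = Σ_i π_i·P[i][j]:
  π_0 = 1/3·π_0 + 1/6·π_1 + 1/4·π_2 + 1/4·π_3
  π_1 = 1/4·π_0 + 1/4·π_1 + 1/12·π_2 + 1/6·π_3
  π_2 = 1/3·π_0 + 1/3·π_1 + 1/6·π_2 + 5/12·π_3
  normalize: π_0 + π_1 + π_2 + π_3 = 1
Solving the linear system gives exactly π = [467/1820, 323/1820, 277/910, 17/65].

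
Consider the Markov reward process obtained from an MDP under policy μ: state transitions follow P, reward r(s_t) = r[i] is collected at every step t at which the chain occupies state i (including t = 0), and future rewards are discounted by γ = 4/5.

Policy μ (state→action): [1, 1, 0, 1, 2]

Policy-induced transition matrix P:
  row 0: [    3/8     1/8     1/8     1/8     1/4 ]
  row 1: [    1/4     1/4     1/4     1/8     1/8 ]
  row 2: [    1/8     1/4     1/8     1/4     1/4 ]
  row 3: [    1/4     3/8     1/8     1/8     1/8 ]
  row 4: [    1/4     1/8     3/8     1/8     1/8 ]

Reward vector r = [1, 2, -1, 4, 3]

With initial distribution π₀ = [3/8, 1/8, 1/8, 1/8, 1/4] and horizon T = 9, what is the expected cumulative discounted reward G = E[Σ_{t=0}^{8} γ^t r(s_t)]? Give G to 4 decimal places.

t=0: π = [0.3750, 0.1250, 0.1250, 0.1250, 0.2500], E[r] = 1.7500, γ^t·E[r] = 1.750000, running G = 1.750000
t=1: π = [0.2813, 0.1875, 0.2031, 0.1406, 0.1875], E[r] = 1.5781, γ^t·E[r] = 1.262500, running G = 3.012500
t=2: π = [0.2598, 0.2090, 0.1953, 0.1504, 0.1855], E[r] = 1.6406, γ^t·E[r] = 1.050000, running G = 4.062500
t=3: π = [0.2581, 0.2131, 0.1975, 0.1494, 0.1819], E[r] = 1.6301, γ^t·E[r] = 0.834625, running G = 4.897125
t=4: π = [0.2576, 0.2137, 0.1971, 0.1497, 0.1819], E[r] = 1.6324, γ^t·E[r] = 0.668638, running G = 5.565763
t=5: π = [0.2576, 0.2138, 0.1972, 0.1496, 0.1818], E[r] = 1.6320, γ^t·E[r] = 0.534763, running G = 6.100525
t=6: π = [0.2575, 0.2138, 0.1972, 0.1496, 0.1818], E[r] = 1.6321, γ^t·E[r] = 0.427834, running G = 6.528359
t=7: π = [0.2575, 0.2138, 0.1972, 0.1496, 0.1818], E[r] = 1.6320, γ^t·E[r] = 0.342263, running G = 6.870623
t=8: π = [0.2575, 0.2138, 0.1972, 0.1496, 0.1818], E[r] = 1.6320, γ^t·E[r] = 0.273811, running G = 7.144434

G = 7.1444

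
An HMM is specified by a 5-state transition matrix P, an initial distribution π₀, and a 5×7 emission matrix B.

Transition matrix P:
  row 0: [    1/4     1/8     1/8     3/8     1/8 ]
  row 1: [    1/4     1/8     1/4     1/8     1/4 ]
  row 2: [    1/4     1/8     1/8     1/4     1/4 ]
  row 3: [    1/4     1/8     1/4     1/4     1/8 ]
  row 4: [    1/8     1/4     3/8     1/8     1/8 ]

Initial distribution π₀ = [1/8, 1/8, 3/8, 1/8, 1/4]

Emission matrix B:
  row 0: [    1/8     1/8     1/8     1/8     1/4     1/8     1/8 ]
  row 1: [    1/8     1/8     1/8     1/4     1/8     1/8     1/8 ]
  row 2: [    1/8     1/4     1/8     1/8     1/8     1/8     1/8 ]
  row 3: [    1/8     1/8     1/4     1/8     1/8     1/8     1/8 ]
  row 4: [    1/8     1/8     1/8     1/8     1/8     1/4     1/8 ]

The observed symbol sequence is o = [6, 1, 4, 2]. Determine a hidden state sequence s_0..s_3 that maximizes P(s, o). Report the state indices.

t=0: δ = [1.562e-02, 1.562e-02, 4.688e-02, 1.562e-02, 3.125e-02]  (obs o_0=6)
t=1: δ = [1.465e-03, 9.766e-04, 2.930e-03, 1.465e-03, 1.465e-03]  ψ = [2, 4, 4, 2, 2]  (obs o_1=1)
t=2: δ = [1.831e-04, 4.578e-05, 6.866e-05, 9.155e-05, 9.155e-05]  ψ = [2, 2, 4, 2, 2]  (obs o_2=4)
t=3: δ = [5.722e-06, 2.861e-06, 4.292e-06, 1.717e-05, 2.861e-06]  ψ = [0, 0, 4, 0, 0]  (obs o_3=2)
backtrack: best end state = 3; path = [4, 2, 0, 3]

path = [4, 2, 0, 3]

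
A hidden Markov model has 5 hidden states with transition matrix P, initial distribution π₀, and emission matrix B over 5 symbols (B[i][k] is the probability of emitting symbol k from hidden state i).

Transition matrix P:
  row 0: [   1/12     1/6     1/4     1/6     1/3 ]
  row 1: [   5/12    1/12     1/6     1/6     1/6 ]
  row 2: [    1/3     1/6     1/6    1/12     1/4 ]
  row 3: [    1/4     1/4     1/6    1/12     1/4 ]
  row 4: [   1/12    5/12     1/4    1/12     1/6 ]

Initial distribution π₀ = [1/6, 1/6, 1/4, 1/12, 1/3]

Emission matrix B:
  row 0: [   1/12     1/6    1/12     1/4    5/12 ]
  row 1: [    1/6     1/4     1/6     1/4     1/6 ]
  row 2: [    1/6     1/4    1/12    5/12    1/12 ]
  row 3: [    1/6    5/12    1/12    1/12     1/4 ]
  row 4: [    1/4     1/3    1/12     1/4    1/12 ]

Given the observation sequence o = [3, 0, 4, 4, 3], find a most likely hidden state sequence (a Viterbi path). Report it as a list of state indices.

path = [2, 4, 1, 0, 2]

t=0: δ = [4.167e-02, 4.167e-02, 1.042e-01, 6.944e-03, 8.333e-02]  (obs o_0=3)
t=1: δ = [2.894e-03, 5.787e-03, 3.472e-03, 1.447e-03, 6.510e-03]  ψ = [2, 4, 4, 2, 2]  (obs o_1=0)
t=2: δ = [1.005e-03, 4.521e-04, 1.356e-04, 2.411e-04, 9.042e-05]  ψ = [1, 4, 4, 1, 4]  (obs o_2=4)
t=3: δ = [7.849e-05, 2.791e-05, 2.093e-05, 4.186e-05, 2.791e-05]  ψ = [1, 0, 0, 0, 0]  (obs o_3=4)
t=4: δ = [2.907e-06, 3.270e-06, 8.176e-06, 1.090e-06, 6.541e-06]  ψ = [1, 0, 0, 0, 0]  (obs o_4=3)
backtrack: best end state = 2; path = [2, 4, 1, 0, 2]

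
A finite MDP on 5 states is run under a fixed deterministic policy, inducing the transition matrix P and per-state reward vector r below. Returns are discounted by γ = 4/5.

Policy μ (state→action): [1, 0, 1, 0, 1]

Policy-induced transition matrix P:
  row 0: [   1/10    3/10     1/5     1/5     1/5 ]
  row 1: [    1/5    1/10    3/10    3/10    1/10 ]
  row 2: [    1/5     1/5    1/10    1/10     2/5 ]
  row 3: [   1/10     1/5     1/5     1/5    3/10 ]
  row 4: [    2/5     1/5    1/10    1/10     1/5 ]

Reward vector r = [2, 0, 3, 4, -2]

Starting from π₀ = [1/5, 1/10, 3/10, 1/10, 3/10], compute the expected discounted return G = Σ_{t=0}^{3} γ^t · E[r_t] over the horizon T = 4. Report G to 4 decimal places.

t=0: π = [0.2000, 0.1000, 0.3000, 0.1000, 0.3000], E[r] = 1.1000, γ^t·E[r] = 1.100000, running G = 1.100000
t=1: π = [0.2300, 0.2100, 0.1500, 0.1500, 0.2600], E[r] = 0.9900, γ^t·E[r] = 0.792000, running G = 1.892000
t=2: π = [0.2140, 0.2020, 0.1800, 0.1800, 0.2240], E[r] = 1.2400, γ^t·E[r] = 0.793600, running G = 2.685600
t=3: π = [0.2054, 0.2012, 0.1798, 0.1798, 0.2338], E[r] = 1.2018, γ^t·E[r] = 0.615322, running G = 3.300922

G = 3.3009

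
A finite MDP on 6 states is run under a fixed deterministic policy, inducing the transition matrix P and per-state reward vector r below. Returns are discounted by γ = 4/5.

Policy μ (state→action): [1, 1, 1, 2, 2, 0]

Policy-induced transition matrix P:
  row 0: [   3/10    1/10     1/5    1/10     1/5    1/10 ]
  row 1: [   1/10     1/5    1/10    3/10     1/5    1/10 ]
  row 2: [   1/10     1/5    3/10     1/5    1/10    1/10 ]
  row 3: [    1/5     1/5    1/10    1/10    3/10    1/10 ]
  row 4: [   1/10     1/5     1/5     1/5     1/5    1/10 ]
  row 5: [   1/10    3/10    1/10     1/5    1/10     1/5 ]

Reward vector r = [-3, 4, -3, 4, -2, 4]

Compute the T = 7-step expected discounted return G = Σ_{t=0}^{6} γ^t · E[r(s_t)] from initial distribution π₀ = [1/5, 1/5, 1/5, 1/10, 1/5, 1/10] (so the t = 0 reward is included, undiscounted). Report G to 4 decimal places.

G = 1.8694

t=0: π = [0.2000, 0.2000, 0.2000, 0.1000, 0.2000, 0.1000], E[r] = 0.0000, γ^t·E[r] = 0.000000, running G = 0.000000
t=1: π = [0.1500, 0.1900, 0.1800, 0.1900, 0.1800, 0.1100], E[r] = 0.6100, γ^t·E[r] = 0.488000, running G = 0.488000
t=2: π = [0.1490, 0.1960, 0.1690, 0.1850, 0.1900, 0.1110], E[r] = 0.6340, γ^t·E[r] = 0.405760, running G = 0.893760
t=3: π = [0.1483, 0.1962, 0.1677, 0.1862, 0.1905, 0.1111], E[r] = 0.6450, γ^t·E[r] = 0.330240, running G = 1.224000
t=4: π = [0.1483, 0.1963, 0.1674, 0.1862, 0.1907, 0.1111], E[r] = 0.6457, γ^t·E[r] = 0.264462, running G = 1.488462
t=5: π = [0.1483, 0.1963, 0.1674, 0.1862, 0.1908, 0.1111], E[r] = 0.6458, γ^t·E[r] = 0.211617, running G = 1.700079
t=6: π = [0.1483, 0.1963, 0.1674, 0.1862, 0.1908, 0.1111], E[r] = 0.6458, γ^t·E[r] = 0.169296, running G = 1.869375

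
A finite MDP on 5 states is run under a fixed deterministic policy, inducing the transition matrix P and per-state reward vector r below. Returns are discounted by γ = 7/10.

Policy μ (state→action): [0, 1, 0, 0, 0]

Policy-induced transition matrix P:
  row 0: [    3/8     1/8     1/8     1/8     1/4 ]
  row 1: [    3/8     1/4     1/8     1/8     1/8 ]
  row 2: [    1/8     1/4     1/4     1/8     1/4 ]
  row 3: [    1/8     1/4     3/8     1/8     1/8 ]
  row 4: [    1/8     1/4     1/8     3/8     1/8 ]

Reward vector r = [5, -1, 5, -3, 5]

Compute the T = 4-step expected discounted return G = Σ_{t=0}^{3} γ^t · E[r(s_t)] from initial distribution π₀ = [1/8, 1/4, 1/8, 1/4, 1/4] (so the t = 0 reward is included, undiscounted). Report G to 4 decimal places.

G = 4.9148

t=0: π = [0.1250, 0.2500, 0.1250, 0.2500, 0.2500], E[r] = 1.5000, γ^t·E[r] = 1.500000, running G = 1.500000
t=1: π = [0.2188, 0.2344, 0.2031, 0.1875, 0.1563], E[r] = 2.0938, γ^t·E[r] = 1.465625, running G = 2.965625
t=2: π = [0.2383, 0.2227, 0.1973, 0.1641, 0.1777], E[r] = 2.3516, γ^t·E[r] = 1.152266, running G = 4.117891
t=3: π = [0.2402, 0.2202, 0.1907, 0.1694, 0.1794], E[r] = 2.3232, γ^t·E[r] = 0.796872, running G = 4.914763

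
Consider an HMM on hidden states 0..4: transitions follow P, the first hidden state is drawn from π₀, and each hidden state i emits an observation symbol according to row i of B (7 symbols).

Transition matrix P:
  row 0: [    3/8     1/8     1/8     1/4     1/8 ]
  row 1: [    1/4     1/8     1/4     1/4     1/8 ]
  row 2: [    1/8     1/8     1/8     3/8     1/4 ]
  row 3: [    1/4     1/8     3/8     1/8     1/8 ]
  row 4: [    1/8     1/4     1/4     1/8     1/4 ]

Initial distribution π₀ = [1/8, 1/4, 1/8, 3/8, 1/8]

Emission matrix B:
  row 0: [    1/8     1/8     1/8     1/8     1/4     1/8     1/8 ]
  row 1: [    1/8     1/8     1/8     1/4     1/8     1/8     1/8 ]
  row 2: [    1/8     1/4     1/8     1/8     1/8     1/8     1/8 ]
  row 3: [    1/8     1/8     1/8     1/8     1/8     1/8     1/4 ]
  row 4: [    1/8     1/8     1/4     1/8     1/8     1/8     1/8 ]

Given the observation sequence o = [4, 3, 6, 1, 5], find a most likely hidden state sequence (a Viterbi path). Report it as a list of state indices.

t=0: δ = [3.125e-02, 3.125e-02, 1.562e-02, 4.688e-02, 1.562e-02]  (obs o_0=4)
t=1: δ = [1.465e-03, 1.465e-03, 2.197e-03, 9.766e-04, 7.324e-04]  ψ = [0, 3, 3, 0, 3]  (obs o_1=3)
t=2: δ = [6.866e-05, 3.433e-05, 4.578e-05, 2.060e-04, 6.866e-05]  ψ = [0, 2, 1, 2, 2]  (obs o_2=6)
t=3: δ = [6.437e-06, 3.219e-06, 1.931e-05, 3.219e-06, 3.219e-06]  ψ = [3, 3, 3, 3, 3]  (obs o_3=1)
t=4: δ = [3.017e-07, 3.017e-07, 3.017e-07, 9.052e-07, 6.035e-07]  ψ = [0, 2, 2, 2, 2]  (obs o_4=5)
backtrack: best end state = 3; path = [3, 2, 3, 2, 3]

path = [3, 2, 3, 2, 3]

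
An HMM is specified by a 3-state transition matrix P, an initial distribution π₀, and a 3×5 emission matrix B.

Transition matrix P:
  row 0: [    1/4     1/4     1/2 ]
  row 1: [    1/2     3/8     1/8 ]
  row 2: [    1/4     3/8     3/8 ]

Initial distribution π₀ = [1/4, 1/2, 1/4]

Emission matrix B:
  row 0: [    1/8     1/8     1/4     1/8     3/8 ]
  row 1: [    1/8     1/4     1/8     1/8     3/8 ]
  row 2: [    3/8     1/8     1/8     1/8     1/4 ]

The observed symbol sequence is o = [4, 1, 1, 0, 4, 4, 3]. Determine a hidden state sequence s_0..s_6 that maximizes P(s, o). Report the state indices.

path = [1, 1, 0, 2, 1, 0, 2]

t=0: δ = [9.375e-02, 1.875e-01, 6.250e-02]  (obs o_0=4)
t=1: δ = [1.172e-02, 1.758e-02, 5.859e-03]  ψ = [1, 1, 0]  (obs o_1=1)
t=2: δ = [1.099e-03, 1.648e-03, 7.324e-04]  ψ = [1, 1, 0]  (obs o_2=1)
t=3: δ = [1.030e-04, 7.725e-05, 2.060e-04]  ψ = [1, 1, 0]  (obs o_3=0)
t=4: δ = [1.931e-05, 2.897e-05, 1.931e-05]  ψ = [2, 2, 2]  (obs o_4=4)
t=5: δ = [5.431e-06, 4.074e-06, 2.414e-06]  ψ = [1, 1, 0]  (obs o_5=4)
t=6: δ = [2.546e-07, 1.910e-07, 3.395e-07]  ψ = [1, 1, 0]  (obs o_6=3)
backtrack: best end state = 2; path = [1, 1, 0, 2, 1, 0, 2]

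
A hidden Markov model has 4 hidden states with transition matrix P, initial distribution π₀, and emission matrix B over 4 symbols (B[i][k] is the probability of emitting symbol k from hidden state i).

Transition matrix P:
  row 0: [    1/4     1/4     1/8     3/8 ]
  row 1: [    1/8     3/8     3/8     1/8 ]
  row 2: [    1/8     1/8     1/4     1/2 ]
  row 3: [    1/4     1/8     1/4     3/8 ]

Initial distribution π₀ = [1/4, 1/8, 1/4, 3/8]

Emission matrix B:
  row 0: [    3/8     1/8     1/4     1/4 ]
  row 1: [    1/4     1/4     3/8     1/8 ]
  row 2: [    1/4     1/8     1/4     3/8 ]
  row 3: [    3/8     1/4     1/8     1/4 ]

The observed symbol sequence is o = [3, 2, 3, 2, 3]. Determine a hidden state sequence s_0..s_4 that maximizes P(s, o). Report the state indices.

t=0: δ = [6.250e-02, 1.562e-02, 9.375e-02, 9.375e-02]  (obs o_0=3)
t=1: δ = [5.859e-03, 5.859e-03, 5.859e-03, 5.859e-03]  ψ = [3, 0, 2, 2]  (obs o_1=2)
t=2: δ = [3.662e-04, 2.747e-04, 8.240e-04, 7.324e-04]  ψ = [0, 1, 1, 2]  (obs o_2=3)
t=3: δ = [4.578e-05, 3.862e-05, 5.150e-05, 5.150e-05]  ψ = [3, 1, 2, 2]  (obs o_3=2)
t=4: δ = [3.219e-06, 1.810e-06, 5.431e-06, 6.437e-06]  ψ = [3, 1, 1, 2]  (obs o_4=3)
backtrack: best end state = 3; path = [0, 1, 2, 2, 3]

path = [0, 1, 2, 2, 3]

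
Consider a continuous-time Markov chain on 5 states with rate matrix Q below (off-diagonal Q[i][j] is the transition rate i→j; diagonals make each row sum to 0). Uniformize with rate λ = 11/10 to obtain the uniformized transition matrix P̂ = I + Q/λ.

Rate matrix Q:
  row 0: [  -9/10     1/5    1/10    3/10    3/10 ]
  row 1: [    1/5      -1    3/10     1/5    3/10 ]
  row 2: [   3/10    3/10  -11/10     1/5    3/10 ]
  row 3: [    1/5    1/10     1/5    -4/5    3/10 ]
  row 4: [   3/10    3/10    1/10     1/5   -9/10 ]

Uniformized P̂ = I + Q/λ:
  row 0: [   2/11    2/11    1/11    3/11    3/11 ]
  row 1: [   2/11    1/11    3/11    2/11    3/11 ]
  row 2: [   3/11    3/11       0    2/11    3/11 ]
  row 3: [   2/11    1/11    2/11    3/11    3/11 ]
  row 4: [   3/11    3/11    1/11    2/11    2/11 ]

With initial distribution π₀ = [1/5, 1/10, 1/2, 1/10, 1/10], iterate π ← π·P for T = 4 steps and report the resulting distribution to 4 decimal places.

t=0: π = [0.2000, 0.1000, 0.5000, 0.1000, 0.1000]
t=1: π = [0.2364, 0.2182, 0.0727, 0.2091, 0.2636]
t=2: π = [0.2124, 0.1736, 0.1430, 0.2223, 0.2488]
t=3: π = [0.2174, 0.1814, 0.1297, 0.2213, 0.2501]
t=4: π = [0.2163, 0.1797, 0.1322, 0.2217, 0.2500]

π = [0.2163, 0.1797, 0.1322, 0.2217, 0.2500]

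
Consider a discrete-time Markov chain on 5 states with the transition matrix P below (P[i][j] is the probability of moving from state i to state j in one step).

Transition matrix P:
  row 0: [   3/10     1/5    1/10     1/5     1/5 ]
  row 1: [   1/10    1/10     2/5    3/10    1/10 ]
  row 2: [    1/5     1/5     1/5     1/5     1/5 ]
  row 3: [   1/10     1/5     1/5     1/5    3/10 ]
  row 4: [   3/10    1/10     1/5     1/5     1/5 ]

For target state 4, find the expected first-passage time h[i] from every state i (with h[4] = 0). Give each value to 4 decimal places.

h = [4.9107, 5.3125, 4.9107, 4.4196, 0.0000]

First-step conditioning: h[4] = 0; for i ≠ 4, h[i] = 1 + Σ_k P[i][k]·h[k].
  h[0] = 1 + 3/10·h[0] + 1/5·h[1] + 1/10·h[2] + 1/5·h[3]
  h[1] = 1 + 1/10·h[0] + 1/10·h[1] + 2/5·h[2] + 3/10·h[3]
  h[2] = 1 + 1/5·h[0] + 1/5·h[1] + 1/5·h[2] + 1/5·h[3]
  h[3] = 1 + 1/10·h[0] + 1/5·h[1] + 1/5·h[2] + 1/5·h[3]
Solving the 4×4 linear system over states ≠ 4 gives exactly h = [275/56, 85/16, 275/56, 495/112, 0] (h[4] = 0 is the target).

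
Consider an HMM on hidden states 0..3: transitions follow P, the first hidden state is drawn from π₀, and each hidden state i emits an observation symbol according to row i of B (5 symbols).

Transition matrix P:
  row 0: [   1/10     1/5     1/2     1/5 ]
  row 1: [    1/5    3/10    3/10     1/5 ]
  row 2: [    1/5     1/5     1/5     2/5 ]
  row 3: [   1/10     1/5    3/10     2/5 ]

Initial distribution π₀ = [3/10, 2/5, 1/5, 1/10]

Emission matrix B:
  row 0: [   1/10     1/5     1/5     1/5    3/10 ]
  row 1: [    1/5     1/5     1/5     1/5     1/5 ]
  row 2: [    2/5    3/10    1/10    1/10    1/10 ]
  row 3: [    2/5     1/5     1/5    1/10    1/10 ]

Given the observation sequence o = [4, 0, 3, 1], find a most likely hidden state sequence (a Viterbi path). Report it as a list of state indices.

t=0: δ = [9.000e-02, 8.000e-02, 2.000e-02, 1.000e-02]  (obs o_0=4)
t=1: δ = [1.600e-03, 4.800e-03, 1.800e-02, 7.200e-03]  ψ = [1, 1, 0, 0]  (obs o_1=0)
t=2: δ = [7.200e-04, 7.200e-04, 3.600e-04, 7.200e-04]  ψ = [2, 2, 2, 2]  (obs o_2=3)
t=3: δ = [2.880e-05, 4.320e-05, 1.080e-04, 5.760e-05]  ψ = [1, 1, 0, 3]  (obs o_3=1)
backtrack: best end state = 2; path = [0, 2, 0, 2]

path = [0, 2, 0, 2]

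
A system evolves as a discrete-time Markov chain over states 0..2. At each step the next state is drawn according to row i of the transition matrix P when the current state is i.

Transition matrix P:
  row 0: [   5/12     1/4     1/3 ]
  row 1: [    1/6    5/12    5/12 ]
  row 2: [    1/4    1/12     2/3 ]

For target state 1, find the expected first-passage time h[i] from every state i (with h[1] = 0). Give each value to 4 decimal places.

First-step conditioning: h[1] = 0; for i ≠ 1, h[i] = 1 + Σ_k P[i][k]·h[k].
  h[0] = 1 + 5/12·h[0] + 1/3·h[2]
  h[2] = 1 + 1/4·h[0] + 2/3·h[2]
Solving the 2×2 linear system over states ≠ 1 gives exactly h = [6, 0, 15/2] (h[1] = 0 is the target).

h = [6.0000, 0.0000, 7.5000]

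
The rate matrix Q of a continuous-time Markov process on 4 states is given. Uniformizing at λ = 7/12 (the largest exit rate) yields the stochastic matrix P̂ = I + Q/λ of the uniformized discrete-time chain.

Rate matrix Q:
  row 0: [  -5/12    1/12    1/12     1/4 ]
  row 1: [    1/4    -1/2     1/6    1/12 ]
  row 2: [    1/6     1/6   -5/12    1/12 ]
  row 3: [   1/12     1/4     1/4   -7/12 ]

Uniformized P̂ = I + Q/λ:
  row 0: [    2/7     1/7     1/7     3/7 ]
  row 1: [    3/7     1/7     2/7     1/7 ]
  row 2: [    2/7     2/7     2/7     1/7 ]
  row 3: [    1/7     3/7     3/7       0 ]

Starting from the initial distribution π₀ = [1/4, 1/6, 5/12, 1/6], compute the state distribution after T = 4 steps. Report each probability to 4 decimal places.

t=0: π = [0.2500, 0.1667, 0.4167, 0.1667]
t=1: π = [0.2857, 0.2500, 0.2738, 0.1905]
t=2: π = [0.2942, 0.2364, 0.2721, 0.1973]
t=3: π = [0.2913, 0.2381, 0.2719, 0.1987]
t=4: π = [0.2913, 0.2385, 0.2725, 0.1977]

π = [0.2913, 0.2385, 0.2725, 0.1977]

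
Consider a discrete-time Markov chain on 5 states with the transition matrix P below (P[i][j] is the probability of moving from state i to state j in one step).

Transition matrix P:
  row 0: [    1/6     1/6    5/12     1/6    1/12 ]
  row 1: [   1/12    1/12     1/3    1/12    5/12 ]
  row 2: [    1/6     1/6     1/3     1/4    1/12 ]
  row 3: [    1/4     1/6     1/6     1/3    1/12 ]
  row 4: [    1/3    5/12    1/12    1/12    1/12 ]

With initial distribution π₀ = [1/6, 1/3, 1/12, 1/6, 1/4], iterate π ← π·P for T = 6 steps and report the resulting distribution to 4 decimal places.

π = [0.1916, 0.1876, 0.2803, 0.1947, 0.1458]

t=0: π = [0.1667, 0.3333, 0.0833, 0.1667, 0.2500]
t=1: π = [0.1944, 0.2014, 0.2569, 0.1528, 0.1944]
t=2: π = [0.1950, 0.1985, 0.2755, 0.1806, 0.1505]
t=3: π = [0.1902, 0.1877, 0.2819, 0.1906, 0.1495]
t=4: π = [0.1918, 0.1884, 0.2800, 0.1938, 0.1459]
t=5: π = [0.1914, 0.1874, 0.2805, 0.1944, 0.1461]
t=6: π = [0.1916, 0.1876, 0.2803, 0.1947, 0.1458]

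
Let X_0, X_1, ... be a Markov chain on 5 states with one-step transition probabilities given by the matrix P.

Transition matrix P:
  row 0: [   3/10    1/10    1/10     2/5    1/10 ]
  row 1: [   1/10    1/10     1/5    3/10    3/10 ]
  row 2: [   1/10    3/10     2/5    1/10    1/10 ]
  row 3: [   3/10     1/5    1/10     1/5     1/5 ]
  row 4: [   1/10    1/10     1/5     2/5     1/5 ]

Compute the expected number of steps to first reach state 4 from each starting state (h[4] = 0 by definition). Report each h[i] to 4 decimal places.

First-step conditioning: h[4] = 0; for i ≠ 4, h[i] = 1 + Σ_k P[i][k]·h[k].
  h[0] = 1 + 3/10·h[0] + 1/10·h[1] + 1/10·h[2] + 2/5·h[3]
  h[1] = 1 + 1/10·h[0] + 1/10·h[1] + 1/5·h[2] + 3/10·h[3]
  h[2] = 1 + 1/10·h[0] + 3/10·h[1] + 2/5·h[2] + 1/10·h[3]
  h[3] = 1 + 3/10·h[0] + 1/5·h[1] + 1/10·h[2] + 1/5·h[3]
Solving the 4×4 linear system over states ≠ 4 gives exactly h = [4130/661, 3340/661, 4080/661, 3720/661, 0] (h[4] = 0 is the target).

h = [6.2481, 5.0530, 6.1725, 5.6278, 0.0000]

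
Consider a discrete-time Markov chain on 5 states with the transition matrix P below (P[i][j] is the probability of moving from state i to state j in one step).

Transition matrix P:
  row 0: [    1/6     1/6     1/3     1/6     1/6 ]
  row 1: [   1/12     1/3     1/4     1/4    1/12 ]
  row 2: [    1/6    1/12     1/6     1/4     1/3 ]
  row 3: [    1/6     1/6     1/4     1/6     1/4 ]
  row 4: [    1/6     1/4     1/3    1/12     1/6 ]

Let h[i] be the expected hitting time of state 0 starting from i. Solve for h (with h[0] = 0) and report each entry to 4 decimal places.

h = [0.0000, 7.3125, 6.6094, 6.6563, 6.7031]

First-step conditioning: h[0] = 0; for i ≠ 0, h[i] = 1 + Σ_k P[i][k]·h[k].
  h[1] = 1 + 1/3·h[1] + 1/4·h[2] + 1/4·h[3] + 1/12·h[4]
  h[2] = 1 + 1/12·h[1] + 1/6·h[2] + 1/4·h[3] + 1/3·h[4]
  h[3] = 1 + 1/6·h[1] + 1/4·h[2] + 1/6·h[3] + 1/4·h[4]
  h[4] = 1 + 1/4·h[1] + 1/3·h[2] + 1/12·h[3] + 1/6·h[4]
Solving the 4×4 linear system over states ≠ 0 gives exactly h = [0, 117/16, 423/64, 213/32, 429/64] (h[0] = 0 is the target).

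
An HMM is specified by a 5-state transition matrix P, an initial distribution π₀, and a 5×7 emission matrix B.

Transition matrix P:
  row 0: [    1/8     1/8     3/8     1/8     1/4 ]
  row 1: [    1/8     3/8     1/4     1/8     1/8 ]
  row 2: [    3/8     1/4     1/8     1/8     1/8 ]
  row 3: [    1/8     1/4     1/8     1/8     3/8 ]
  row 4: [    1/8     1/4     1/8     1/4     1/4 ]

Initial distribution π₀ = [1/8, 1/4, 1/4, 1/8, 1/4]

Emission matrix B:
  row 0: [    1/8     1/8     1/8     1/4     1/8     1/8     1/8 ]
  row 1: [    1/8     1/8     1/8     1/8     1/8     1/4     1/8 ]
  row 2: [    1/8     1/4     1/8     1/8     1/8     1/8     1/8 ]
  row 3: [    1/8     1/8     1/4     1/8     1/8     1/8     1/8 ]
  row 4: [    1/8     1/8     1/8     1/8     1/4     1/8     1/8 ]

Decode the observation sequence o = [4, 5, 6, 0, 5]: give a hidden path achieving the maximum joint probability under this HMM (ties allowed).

t=0: δ = [1.562e-02, 3.125e-02, 3.125e-02, 1.562e-02, 6.250e-02]  (obs o_0=4)
t=1: δ = [1.465e-03, 3.906e-03, 9.766e-04, 1.953e-03, 1.953e-03]  ψ = [2, 4, 1, 4, 4]  (obs o_1=5)
t=2: δ = [6.104e-05, 1.831e-04, 1.221e-04, 6.104e-05, 9.155e-05]  ψ = [1, 1, 1, 1, 3]  (obs o_2=6)
t=3: δ = [5.722e-06, 8.583e-06, 5.722e-06, 2.861e-06, 2.861e-06]  ψ = [2, 1, 1, 1, 1]  (obs o_3=0)
t=4: δ = [2.682e-07, 8.047e-07, 2.682e-07, 1.341e-07, 1.788e-07]  ψ = [2, 1, 0, 1, 0]  (obs o_4=5)
backtrack: best end state = 1; path = [4, 1, 1, 1, 1]

path = [4, 1, 1, 1, 1]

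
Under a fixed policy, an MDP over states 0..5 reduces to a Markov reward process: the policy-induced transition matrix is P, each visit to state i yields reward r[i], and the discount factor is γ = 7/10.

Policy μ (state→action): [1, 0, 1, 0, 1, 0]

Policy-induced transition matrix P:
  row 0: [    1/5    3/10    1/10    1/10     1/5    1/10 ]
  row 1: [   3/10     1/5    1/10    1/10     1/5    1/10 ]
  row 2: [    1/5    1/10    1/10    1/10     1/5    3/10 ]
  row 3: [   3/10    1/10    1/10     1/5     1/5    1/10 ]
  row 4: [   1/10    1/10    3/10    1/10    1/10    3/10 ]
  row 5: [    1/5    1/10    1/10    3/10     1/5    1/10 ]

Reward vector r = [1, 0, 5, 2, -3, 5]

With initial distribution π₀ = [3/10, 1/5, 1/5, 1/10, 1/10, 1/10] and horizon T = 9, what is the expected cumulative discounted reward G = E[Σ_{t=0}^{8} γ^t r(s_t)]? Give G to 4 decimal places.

G = 4.8063

t=0: π = [0.3000, 0.2000, 0.2000, 0.1000, 0.1000, 0.1000], E[r] = 1.7000, γ^t·E[r] = 1.700000, running G = 1.700000
t=1: π = [0.2200, 0.1800, 0.1200, 0.1300, 0.1900, 0.1600], E[r] = 1.3100, γ^t·E[r] = 0.917000, running G = 2.617000
t=2: π = [0.2120, 0.1620, 0.1380, 0.1450, 0.1810, 0.1620], E[r] = 1.4590, γ^t·E[r] = 0.714910, running G = 3.331910
t=3: π = [0.2126, 0.1586, 0.1362, 0.1469, 0.1819, 0.1638], E[r] = 1.4607, γ^t·E[r] = 0.501020, running G = 3.832930
t=4: π = [0.2124, 0.1584, 0.1364, 0.1475, 0.1818, 0.1636], E[r] = 1.4618, γ^t·E[r] = 0.350985, running G = 4.183915
t=5: π = [0.2124, 0.1583, 0.1364, 0.1475, 0.1818, 0.1636], E[r] = 1.4619, γ^t·E[r] = 0.245699, running G = 4.429614
t=6: π = [0.2124, 0.1583, 0.1364, 0.1475, 0.1818, 0.1636], E[r] = 1.4619, γ^t·E[r] = 0.171990, running G = 4.601604
t=7: π = [0.2124, 0.1583, 0.1364, 0.1475, 0.1818, 0.1636], E[r] = 1.4619, γ^t·E[r] = 0.120393, running G = 4.721997
t=8: π = [0.2124, 0.1583, 0.1364, 0.1475, 0.1818, 0.1636], E[r] = 1.4619, γ^t·E[r] = 0.084275, running G = 4.806272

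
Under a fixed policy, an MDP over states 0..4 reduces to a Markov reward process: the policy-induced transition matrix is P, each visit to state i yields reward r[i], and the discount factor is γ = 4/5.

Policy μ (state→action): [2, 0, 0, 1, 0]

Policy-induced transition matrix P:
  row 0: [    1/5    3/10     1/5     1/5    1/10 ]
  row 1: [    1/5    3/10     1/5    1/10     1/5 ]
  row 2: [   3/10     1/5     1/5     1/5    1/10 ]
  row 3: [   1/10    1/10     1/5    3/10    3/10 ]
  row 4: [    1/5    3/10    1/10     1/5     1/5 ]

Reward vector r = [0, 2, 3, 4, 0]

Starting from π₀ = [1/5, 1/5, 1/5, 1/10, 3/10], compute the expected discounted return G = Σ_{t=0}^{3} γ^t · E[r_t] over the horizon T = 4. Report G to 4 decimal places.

G = 4.9183

t=0: π = [0.2000, 0.2000, 0.2000, 0.1000, 0.3000], E[r] = 1.4000, γ^t·E[r] = 1.400000, running G = 1.400000
t=1: π = [0.2100, 0.2600, 0.1700, 0.1900, 0.1700], E[r] = 1.7900, γ^t·E[r] = 1.432000, running G = 2.832000
t=2: π = [0.1980, 0.2450, 0.1830, 0.1930, 0.1810], E[r] = 1.8110, γ^t·E[r] = 1.159040, running G = 3.991040
t=3: π = [0.1990, 0.2431, 0.1819, 0.1948, 0.1812], E[r] = 1.8111, γ^t·E[r] = 0.927283, running G = 4.918323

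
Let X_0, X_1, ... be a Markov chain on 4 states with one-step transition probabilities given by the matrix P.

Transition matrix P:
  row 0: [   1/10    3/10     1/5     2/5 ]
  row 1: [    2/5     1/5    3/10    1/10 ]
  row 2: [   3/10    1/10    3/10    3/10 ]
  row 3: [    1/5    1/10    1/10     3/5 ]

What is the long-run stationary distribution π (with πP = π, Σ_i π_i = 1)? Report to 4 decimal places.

Balance equations π_j = Σ_i π_i·P[i][j]:
  π_0 = 1/10·π_0 + 2/5·π_1 + 3/10·π_2 + 1/5·π_3
  π_1 = 3/10·π_0 + 1/5·π_1 + 1/10·π_2 + 1/10·π_3
  π_2 = 1/5·π_0 + 3/10·π_1 + 3/10·π_2 + 1/10·π_3
  normalize: π_0 + π_1 + π_2 + π_3 = 1
Solving the linear system gives exactly π = [19/83, 121/747, 145/747, 310/747].

π = [0.2289, 0.1620, 0.1941, 0.4150]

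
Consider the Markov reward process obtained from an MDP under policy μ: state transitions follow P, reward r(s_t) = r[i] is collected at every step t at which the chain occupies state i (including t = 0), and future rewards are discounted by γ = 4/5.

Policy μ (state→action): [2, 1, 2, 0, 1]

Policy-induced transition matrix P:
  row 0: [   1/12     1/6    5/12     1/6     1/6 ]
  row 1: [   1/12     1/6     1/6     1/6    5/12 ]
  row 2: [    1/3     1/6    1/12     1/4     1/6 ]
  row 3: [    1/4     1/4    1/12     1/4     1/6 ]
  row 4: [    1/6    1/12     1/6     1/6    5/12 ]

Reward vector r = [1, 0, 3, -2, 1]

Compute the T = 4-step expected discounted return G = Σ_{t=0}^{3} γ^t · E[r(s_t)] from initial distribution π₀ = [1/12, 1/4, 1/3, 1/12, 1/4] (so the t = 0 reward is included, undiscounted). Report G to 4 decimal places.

t=0: π = [0.0833, 0.2500, 0.3333, 0.0833, 0.2500], E[r] = 1.1667, γ^t·E[r] = 1.166667, running G = 1.166667
t=1: π = [0.2014, 0.1528, 0.1528, 0.2014, 0.2917], E[r] = 0.5486, γ^t·E[r] = 0.438889, running G = 1.605556
t=2: π = [0.1794, 0.1591, 0.1875, 0.1962, 0.2778], E[r] = 0.6273, γ^t·E[r] = 0.401481, running G = 2.007037
t=3: π = [0.1861, 0.1599, 0.1795, 0.1986, 0.2759], E[r] = 0.6033, γ^t·E[r] = 0.308889, running G = 2.315926

G = 2.3159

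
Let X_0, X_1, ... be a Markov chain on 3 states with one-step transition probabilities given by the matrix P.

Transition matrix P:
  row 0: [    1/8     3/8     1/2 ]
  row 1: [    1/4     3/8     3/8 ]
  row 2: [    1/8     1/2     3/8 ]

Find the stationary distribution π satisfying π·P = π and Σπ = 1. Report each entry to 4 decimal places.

π = [0.1781, 0.4247, 0.3973]

Balance equations π_j = Σ_i π_i·P[i][j]:
  π_0 = 1/8·π_0 + 1/4·π_1 + 1/8·π_2
  π_1 = 3/8·π_0 + 3/8·π_1 + 1/2·π_2
  normalize: π_0 + π_1 + π_2 = 1
Solving the linear system gives exactly π = [13/73, 31/73, 29/73].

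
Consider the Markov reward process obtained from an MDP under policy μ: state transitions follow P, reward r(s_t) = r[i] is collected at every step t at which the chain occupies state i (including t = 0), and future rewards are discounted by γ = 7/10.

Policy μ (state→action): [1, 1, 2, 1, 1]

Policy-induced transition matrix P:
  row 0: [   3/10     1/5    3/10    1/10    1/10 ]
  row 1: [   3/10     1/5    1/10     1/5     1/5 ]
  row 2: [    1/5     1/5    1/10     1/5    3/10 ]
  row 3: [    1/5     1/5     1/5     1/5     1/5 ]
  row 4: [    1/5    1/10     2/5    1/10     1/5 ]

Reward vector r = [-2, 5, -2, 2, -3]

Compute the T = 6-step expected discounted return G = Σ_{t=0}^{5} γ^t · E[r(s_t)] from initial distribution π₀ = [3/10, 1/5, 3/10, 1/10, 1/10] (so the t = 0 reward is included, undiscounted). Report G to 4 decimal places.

G = -0.8495

t=0: π = [0.3000, 0.2000, 0.3000, 0.1000, 0.1000], E[r] = -0.3000, γ^t·E[r] = -0.300000, running G = -0.300000
t=1: π = [0.2500, 0.1900, 0.2000, 0.1600, 0.2000], E[r] = -0.2300, γ^t·E[r] = -0.161000, running G = -0.461000
t=2: π = [0.2440, 0.1800, 0.2260, 0.1550, 0.1950], E[r] = -0.3150, γ^t·E[r] = -0.154350, running G = -0.615350
t=3: π = [0.2424, 0.1805, 0.2228, 0.1561, 0.1982], E[r] = -0.3103, γ^t·E[r] = -0.106433, running G = -0.721783
t=4: π = [0.2423, 0.1802, 0.2236, 0.1559, 0.1980], E[r] = -0.3130, γ^t·E[r] = -0.075156, running G = -0.796939
t=5: π = [0.2422, 0.1802, 0.2235, 0.1560, 0.1981], E[r] = -0.3129, γ^t·E[r] = -0.052587, running G = -0.849526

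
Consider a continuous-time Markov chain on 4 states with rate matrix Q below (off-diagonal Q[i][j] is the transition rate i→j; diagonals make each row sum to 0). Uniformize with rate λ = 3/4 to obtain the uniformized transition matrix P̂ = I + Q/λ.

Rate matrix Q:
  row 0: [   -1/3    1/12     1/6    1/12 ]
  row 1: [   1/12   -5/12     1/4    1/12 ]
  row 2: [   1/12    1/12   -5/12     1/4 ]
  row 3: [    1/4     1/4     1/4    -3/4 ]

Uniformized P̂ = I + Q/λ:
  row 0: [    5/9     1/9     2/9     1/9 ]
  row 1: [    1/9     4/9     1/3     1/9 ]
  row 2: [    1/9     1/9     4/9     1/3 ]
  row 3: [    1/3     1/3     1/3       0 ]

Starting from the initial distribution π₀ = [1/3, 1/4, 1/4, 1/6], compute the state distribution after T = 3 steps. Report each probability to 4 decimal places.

t=0: π = [0.3333, 0.2500, 0.2500, 0.1667]
t=1: π = [0.2963, 0.2315, 0.3241, 0.1481]
t=2: π = [0.2757, 0.2212, 0.3364, 0.1667]
t=3: π = [0.2707, 0.2219, 0.3401, 0.1674]

π = [0.2707, 0.2219, 0.3401, 0.1674]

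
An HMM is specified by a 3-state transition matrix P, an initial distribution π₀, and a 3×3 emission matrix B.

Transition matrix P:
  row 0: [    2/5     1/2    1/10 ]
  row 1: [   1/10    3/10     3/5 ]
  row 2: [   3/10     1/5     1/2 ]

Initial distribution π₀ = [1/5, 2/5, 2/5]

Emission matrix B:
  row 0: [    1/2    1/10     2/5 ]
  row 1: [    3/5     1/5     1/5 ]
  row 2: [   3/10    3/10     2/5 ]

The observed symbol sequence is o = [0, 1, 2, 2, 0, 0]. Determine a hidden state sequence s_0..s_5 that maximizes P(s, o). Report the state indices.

path = [1, 2, 2, 2, 0, 1]

t=0: δ = [1.000e-01, 2.400e-01, 1.200e-01]  (obs o_0=0)
t=1: δ = [4.000e-03, 1.440e-02, 4.320e-02]  ψ = [0, 1, 1]  (obs o_1=1)
t=2: δ = [5.184e-03, 1.728e-03, 8.640e-03]  ψ = [2, 2, 2]  (obs o_2=2)
t=3: δ = [1.037e-03, 5.184e-04, 1.728e-03]  ψ = [2, 0, 2]  (obs o_3=2)
t=4: δ = [2.592e-04, 3.110e-04, 2.592e-04]  ψ = [2, 0, 2]  (obs o_4=0)
t=5: δ = [5.184e-05, 7.776e-05, 5.599e-05]  ψ = [0, 0, 1]  (obs o_5=0)
backtrack: best end state = 1; path = [1, 2, 2, 2, 0, 1]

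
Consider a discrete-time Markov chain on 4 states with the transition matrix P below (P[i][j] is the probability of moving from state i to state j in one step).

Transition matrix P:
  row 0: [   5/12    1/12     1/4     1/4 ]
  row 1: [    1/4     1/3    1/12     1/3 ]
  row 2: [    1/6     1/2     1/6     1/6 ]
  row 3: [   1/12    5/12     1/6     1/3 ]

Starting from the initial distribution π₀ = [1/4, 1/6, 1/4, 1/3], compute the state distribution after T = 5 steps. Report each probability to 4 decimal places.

π = [0.2266, 0.3271, 0.1583, 0.2881]

t=0: π = [0.2500, 0.1667, 0.2500, 0.3333]
t=1: π = [0.2153, 0.3403, 0.1736, 0.2708]
t=2: π = [0.2263, 0.3310, 0.1563, 0.2865]
t=3: π = [0.2269, 0.3267, 0.1579, 0.2884]
t=4: π = [0.2266, 0.3270, 0.1584, 0.2881]
t=5: π = [0.2266, 0.3271, 0.1583, 0.2881]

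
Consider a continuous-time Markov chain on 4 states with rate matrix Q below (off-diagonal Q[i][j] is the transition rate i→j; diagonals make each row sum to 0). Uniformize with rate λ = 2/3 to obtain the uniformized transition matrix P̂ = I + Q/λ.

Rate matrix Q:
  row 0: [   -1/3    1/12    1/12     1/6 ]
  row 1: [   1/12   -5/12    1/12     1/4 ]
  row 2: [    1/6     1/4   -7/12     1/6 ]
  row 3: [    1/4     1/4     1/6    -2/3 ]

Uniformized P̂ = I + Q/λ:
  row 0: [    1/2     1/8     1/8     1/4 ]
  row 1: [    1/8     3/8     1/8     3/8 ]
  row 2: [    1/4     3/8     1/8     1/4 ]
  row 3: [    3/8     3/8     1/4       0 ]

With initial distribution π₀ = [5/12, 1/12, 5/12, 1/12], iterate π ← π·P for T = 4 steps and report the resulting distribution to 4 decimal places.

t=0: π = [0.4167, 0.0833, 0.4167, 0.0833]
t=1: π = [0.3542, 0.2708, 0.1354, 0.2396]
t=2: π = [0.3346, 0.2865, 0.1549, 0.2240]
t=3: π = [0.3258, 0.2913, 0.1530, 0.2298]
t=4: π = [0.3238, 0.2935, 0.1537, 0.2290]

π = [0.3238, 0.2935, 0.1537, 0.2290]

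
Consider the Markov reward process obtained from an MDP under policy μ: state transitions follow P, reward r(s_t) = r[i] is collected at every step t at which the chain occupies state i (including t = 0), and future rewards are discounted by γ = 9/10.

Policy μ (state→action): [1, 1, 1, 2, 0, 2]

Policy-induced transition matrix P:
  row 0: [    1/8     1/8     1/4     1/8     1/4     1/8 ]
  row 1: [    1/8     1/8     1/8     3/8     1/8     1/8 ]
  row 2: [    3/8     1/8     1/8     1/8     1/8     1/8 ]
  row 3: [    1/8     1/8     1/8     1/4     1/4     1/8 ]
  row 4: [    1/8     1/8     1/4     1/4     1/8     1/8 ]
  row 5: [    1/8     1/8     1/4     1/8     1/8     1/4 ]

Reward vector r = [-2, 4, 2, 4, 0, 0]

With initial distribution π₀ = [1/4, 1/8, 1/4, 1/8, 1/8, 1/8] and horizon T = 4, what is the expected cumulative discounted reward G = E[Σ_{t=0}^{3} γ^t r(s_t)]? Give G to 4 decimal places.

G = 4.1835

t=0: π = [0.2500, 0.1250, 0.2500, 0.1250, 0.1250, 0.1250], E[r] = 1.0000, γ^t·E[r] = 1.000000, running G = 1.000000
t=1: π = [0.1875, 0.1250, 0.1875, 0.1875, 0.1719, 0.1406], E[r] = 1.2500, γ^t·E[r] = 1.125000, running G = 2.125000
t=2: π = [0.1719, 0.1250, 0.1875, 0.2012, 0.1719, 0.1426], E[r] = 1.3359, γ^t·E[r] = 1.082109, running G = 3.207109
t=3: π = [0.1719, 0.1250, 0.1858, 0.2029, 0.1716, 0.1428], E[r] = 1.3394, γ^t·E[r] = 0.976390, running G = 4.183500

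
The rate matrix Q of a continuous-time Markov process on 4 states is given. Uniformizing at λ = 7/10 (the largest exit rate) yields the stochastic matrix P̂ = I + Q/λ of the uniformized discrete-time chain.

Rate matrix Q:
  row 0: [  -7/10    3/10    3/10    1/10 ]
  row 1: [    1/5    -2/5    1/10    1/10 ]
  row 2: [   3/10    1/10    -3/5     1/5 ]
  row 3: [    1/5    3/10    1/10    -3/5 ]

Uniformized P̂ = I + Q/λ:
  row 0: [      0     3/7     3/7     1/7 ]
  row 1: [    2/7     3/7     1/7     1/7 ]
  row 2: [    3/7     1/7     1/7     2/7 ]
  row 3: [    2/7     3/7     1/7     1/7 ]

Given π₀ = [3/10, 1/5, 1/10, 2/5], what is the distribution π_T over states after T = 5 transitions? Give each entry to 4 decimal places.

π = [0.2452, 0.3680, 0.2136, 0.1731]

t=0: π = [0.3000, 0.2000, 0.1000, 0.4000]
t=1: π = [0.2143, 0.4000, 0.2286, 0.1571]
t=2: π = [0.2571, 0.3633, 0.2041, 0.1755]
t=3: π = [0.2414, 0.3703, 0.2163, 0.1720]
t=4: π = [0.2476, 0.3668, 0.2118, 0.1738]
t=5: π = [0.2452, 0.3680, 0.2136, 0.1731]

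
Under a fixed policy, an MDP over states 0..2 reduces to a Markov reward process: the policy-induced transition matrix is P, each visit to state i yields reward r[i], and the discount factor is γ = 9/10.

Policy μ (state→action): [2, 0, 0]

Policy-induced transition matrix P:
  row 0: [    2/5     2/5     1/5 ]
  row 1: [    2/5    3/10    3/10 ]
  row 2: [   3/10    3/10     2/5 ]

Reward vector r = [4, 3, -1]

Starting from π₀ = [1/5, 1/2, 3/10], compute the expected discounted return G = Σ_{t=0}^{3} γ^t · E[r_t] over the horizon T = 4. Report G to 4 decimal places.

t=0: π = [0.2000, 0.5000, 0.3000], E[r] = 2.0000, γ^t·E[r] = 2.000000, running G = 2.000000
t=1: π = [0.3700, 0.3200, 0.3100], E[r] = 2.1300, γ^t·E[r] = 1.917000, running G = 3.917000
t=2: π = [0.3690, 0.3370, 0.2940], E[r] = 2.1930, γ^t·E[r] = 1.776330, running G = 5.693330
t=3: π = [0.3706, 0.3369, 0.2925], E[r] = 2.2006, γ^t·E[r] = 1.604237, running G = 7.297567

G = 7.2976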